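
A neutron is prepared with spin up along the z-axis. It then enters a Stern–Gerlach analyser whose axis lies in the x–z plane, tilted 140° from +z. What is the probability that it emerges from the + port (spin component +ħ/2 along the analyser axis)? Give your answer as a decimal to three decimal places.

0.117

For spin-½, the probability of finding spin-up along an axis at angle θ to the initial spin direction is cos²(θ/2); spin-down is sin²(θ/2).
θ = 140°, so P = cos²(70°) ≈ 0.117.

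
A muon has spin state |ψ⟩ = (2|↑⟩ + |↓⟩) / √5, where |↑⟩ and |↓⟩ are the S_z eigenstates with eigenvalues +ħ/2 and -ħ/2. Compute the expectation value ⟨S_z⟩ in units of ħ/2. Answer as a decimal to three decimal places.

⟨σ_z⟩ = |a|² - |b|² divided by |a|²+|b|², with a, b the |↑⟩, |↓⟩ amplitudes.
= (4 - 1)/5 = 3/5.
⟨S_z⟩ = (ħ/2)·⟨σ_z⟩.

0.600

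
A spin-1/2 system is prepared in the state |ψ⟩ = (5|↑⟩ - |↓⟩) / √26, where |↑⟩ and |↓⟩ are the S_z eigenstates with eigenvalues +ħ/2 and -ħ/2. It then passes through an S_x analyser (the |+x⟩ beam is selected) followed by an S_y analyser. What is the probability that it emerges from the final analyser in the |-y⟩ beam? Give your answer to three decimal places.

0.154

First analyser (S_x): P(|+x⟩) = |⟨+x|ψ⟩|² = 16/52.
After stage 1 the state is |+x⟩; P(|-y⟩) = |⟨-y|+x⟩|² = 1/2.
Joint probability = 16/52 × 1/2 = 0.154.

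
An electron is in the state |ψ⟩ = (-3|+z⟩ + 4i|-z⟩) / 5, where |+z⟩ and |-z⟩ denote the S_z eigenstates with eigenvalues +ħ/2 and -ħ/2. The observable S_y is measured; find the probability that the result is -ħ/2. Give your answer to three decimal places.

|-y⟩ = (|+z⟩ - i|-z⟩)/√2, so ⟨-y|ψ⟩ = (-7) / (√2·5).
P = |-7|² / 50 = 49/50.

0.980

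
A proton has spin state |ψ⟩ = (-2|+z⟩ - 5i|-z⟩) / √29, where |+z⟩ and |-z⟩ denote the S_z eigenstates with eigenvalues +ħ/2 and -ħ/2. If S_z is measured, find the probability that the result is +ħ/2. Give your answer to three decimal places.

The +ħ/2 outcome corresponds to |+z⟩. Its amplitude in |ψ⟩ is -2/√29.
P = |-2|² / 29 = 4/29.

0.138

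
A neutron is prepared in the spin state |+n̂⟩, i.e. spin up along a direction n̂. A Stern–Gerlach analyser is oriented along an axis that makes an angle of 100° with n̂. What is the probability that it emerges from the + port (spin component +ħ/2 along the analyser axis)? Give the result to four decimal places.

0.4132

For spin-½, the probability of finding spin-up along an axis at angle θ to the initial spin direction is cos²(θ/2); spin-down is sin²(θ/2).
θ = 100°, so P = cos²(50°) ≈ 0.4132.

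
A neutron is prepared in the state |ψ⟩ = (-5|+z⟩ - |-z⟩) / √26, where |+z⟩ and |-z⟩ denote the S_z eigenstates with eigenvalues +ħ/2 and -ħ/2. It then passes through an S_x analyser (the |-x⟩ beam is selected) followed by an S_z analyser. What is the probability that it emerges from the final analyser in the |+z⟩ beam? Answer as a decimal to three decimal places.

First analyser (S_x): P(|-x⟩) = |⟨-x|ψ⟩|² = 16/52.
After stage 1 the state is |-x⟩; P(|+z⟩) = |⟨+z|-x⟩|² = 1/2.
Joint probability = 16/52 × 1/2 = 0.154.

0.154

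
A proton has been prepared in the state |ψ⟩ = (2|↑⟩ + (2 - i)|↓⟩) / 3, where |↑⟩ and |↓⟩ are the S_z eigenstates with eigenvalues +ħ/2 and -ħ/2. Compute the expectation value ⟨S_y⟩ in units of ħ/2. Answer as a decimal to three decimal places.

-0.444

⟨σ_y⟩ = 2 Im(a* b)/(|a|²+|b|²) with a = 2, b = (2 - i).
a* b = (4 - 2i), so ⟨σ_y⟩ = -4/9.
⟨S_y⟩ = (ħ/2)·⟨σ_y⟩.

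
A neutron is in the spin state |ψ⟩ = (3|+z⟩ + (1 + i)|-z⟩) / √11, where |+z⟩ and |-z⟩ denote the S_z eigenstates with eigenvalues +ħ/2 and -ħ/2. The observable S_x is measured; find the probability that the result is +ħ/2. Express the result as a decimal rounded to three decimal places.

|+x⟩ = (|+z⟩ + |-z⟩)/√2, so ⟨+x|ψ⟩ = (4 + i) / (√2·√11).
P = |4 + i|² / 22 = 17/22.

0.773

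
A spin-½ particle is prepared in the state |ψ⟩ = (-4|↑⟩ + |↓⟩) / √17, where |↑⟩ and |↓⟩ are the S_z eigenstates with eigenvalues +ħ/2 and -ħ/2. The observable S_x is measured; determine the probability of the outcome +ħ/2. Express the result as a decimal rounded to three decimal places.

|+x⟩ = (|↑⟩ + |↓⟩)/√2, so ⟨+x|ψ⟩ = (-3) / (√2·√17).
P = |-3|² / 34 = 9/34.

0.265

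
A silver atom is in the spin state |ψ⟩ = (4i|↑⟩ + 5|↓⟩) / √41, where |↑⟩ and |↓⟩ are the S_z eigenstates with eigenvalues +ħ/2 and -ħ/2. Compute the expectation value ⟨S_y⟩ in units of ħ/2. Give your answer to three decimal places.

-0.976

⟨σ_y⟩ = 2 Im(a* b)/(|a|²+|b|²) with a = 4i, b = 5.
a* b = -20i, so ⟨σ_y⟩ = -40/41.
⟨S_y⟩ = (ħ/2)·⟨σ_y⟩.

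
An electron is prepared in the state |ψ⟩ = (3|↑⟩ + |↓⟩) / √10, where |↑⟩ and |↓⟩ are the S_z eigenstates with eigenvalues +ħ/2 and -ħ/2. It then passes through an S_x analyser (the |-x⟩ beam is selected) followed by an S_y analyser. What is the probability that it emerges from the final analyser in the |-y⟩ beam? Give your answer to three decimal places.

First analyser (S_x): P(|-x⟩) = |⟨-x|ψ⟩|² = 4/20.
After stage 1 the state is |-x⟩; P(|-y⟩) = |⟨-y|-x⟩|² = 1/2.
Joint probability = 4/20 × 1/2 = 0.100.

0.100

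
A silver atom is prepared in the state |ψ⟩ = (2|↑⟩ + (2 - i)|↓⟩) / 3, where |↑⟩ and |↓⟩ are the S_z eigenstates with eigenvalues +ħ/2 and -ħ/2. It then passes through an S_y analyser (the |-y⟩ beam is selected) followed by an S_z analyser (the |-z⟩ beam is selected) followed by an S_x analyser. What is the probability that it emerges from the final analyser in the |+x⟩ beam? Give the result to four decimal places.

First analyser (S_y): P(|-y⟩) = |⟨-y|ψ⟩|² = 13/18.
After stage 1 the state is |-y⟩; P(|-z⟩) = |⟨-z|-y⟩|² = 1/2.
After stage 2 the state is |-z⟩; P(|+x⟩) = |⟨+x|-z⟩|² = 1/2.
Joint probability = 13/18 × 1/2 × 1/2 = 0.1806.

0.1806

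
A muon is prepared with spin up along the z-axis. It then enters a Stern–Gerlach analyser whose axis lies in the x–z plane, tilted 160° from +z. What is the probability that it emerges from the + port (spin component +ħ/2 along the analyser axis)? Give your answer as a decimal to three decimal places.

For spin-½, the probability of finding spin-up along an axis at angle θ to the initial spin direction is cos²(θ/2); spin-down is sin²(θ/2).
θ = 160°, so P = cos²(80°) ≈ 0.030.

0.030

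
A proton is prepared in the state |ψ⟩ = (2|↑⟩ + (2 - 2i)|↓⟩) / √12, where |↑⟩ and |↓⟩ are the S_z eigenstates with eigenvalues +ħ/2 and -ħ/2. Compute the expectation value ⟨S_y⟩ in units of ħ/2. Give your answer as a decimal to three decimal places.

⟨σ_y⟩ = 2 Im(a* b)/(|a|²+|b|²) with a = 2, b = (2 - 2i).
a* b = (4 - 4i), so ⟨σ_y⟩ = -8/12.
⟨S_y⟩ = (ħ/2)·⟨σ_y⟩.

-0.667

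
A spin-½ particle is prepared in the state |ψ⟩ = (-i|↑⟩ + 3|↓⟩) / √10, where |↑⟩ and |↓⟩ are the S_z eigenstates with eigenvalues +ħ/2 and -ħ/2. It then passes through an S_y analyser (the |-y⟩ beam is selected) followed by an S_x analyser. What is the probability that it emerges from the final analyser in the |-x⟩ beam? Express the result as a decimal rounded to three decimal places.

0.100

First analyser (S_y): P(|-y⟩) = |⟨-y|ψ⟩|² = 4/20.
After stage 1 the state is |-y⟩; P(|-x⟩) = |⟨-x|-y⟩|² = 1/2.
Joint probability = 4/20 × 1/2 = 0.100.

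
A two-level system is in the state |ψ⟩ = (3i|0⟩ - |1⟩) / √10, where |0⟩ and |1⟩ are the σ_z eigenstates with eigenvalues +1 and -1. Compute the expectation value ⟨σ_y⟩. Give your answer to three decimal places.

0.600

⟨σ_y⟩ = 2 Im(a* b)/(|a|²+|b|²) with a = 3i, b = -1.
a* b = 3i, so ⟨σ_y⟩ = 6/10.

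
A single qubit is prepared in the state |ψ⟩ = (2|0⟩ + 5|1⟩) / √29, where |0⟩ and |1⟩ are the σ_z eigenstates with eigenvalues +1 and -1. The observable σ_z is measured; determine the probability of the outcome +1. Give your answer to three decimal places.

The +1 outcome corresponds to |0⟩. Its amplitude in |ψ⟩ is 2/√29.
P = |2|² / 29 = 4/29.

0.138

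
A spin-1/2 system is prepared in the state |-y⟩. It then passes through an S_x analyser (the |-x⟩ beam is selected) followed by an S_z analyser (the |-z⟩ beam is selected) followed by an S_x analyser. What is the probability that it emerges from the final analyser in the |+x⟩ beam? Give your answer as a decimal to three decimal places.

First analyser (S_x): from |-y⟩, P(|-x⟩) = 1/2.
After stage 1 the state is |-x⟩; P(|-z⟩) = |⟨-z|-x⟩|² = 1/2.
After stage 2 the state is |-z⟩; P(|+x⟩) = |⟨+x|-z⟩|² = 1/2.
Joint probability = 1/2 × 1/2 × 1/2 = 0.125.

0.125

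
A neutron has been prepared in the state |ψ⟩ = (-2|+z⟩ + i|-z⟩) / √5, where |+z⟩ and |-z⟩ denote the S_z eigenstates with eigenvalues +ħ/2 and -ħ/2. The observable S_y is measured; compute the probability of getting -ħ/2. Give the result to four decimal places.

|-y⟩ = (|+z⟩ - i|-z⟩)/√2, so ⟨-y|ψ⟩ = (-3) / (√2·√5).
P = |-3|² / 10 = 9/10.

0.9000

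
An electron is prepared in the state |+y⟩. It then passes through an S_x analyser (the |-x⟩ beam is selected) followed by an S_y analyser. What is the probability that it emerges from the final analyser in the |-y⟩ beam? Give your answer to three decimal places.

0.250

First analyser (S_x): from |+y⟩, P(|-x⟩) = 1/2.
After stage 1 the state is |-x⟩; P(|-y⟩) = |⟨-y|-x⟩|² = 1/2.
Joint probability = 1/2 × 1/2 = 0.250.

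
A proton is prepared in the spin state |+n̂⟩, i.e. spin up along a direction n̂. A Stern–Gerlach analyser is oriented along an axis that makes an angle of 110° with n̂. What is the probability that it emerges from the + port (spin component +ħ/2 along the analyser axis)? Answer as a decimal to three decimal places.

For spin-½, the probability of finding spin-up along an axis at angle θ to the initial spin direction is cos²(θ/2); spin-down is sin²(θ/2).
θ = 110°, so P = cos²(55°) ≈ 0.329.

0.329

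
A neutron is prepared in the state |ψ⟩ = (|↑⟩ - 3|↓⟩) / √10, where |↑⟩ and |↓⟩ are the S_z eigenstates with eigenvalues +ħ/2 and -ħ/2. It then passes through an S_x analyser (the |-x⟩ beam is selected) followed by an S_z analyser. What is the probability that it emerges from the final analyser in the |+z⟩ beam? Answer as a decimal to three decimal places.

First analyser (S_x): P(|-x⟩) = |⟨-x|ψ⟩|² = 16/20.
After stage 1 the state is |-x⟩; P(|+z⟩) = |⟨+z|-x⟩|² = 1/2.
Joint probability = 16/20 × 1/2 = 0.400.

0.400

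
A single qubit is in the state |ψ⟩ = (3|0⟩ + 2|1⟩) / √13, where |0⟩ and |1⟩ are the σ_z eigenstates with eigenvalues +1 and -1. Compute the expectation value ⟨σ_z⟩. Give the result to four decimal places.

⟨σ_z⟩ = |a|² - |b|² divided by |a|²+|b|², with a, b the |0⟩, |1⟩ amplitudes.
= (9 - 4)/13 = 5/13.

0.3846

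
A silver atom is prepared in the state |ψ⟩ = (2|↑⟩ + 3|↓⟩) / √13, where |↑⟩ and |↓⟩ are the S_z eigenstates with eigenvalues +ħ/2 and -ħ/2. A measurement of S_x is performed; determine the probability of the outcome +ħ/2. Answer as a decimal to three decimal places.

|+x⟩ = (|↑⟩ + |↓⟩)/√2, so ⟨+x|ψ⟩ = (5) / (√2·√13).
P = |5|² / 26 = 25/26.

0.962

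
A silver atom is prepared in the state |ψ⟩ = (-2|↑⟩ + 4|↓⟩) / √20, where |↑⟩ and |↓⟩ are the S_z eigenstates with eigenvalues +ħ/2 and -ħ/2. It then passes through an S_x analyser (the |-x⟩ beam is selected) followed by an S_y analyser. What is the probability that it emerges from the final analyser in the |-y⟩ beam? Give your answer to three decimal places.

First analyser (S_x): P(|-x⟩) = |⟨-x|ψ⟩|² = 36/40.
After stage 1 the state is |-x⟩; P(|-y⟩) = |⟨-y|-x⟩|² = 1/2.
Joint probability = 36/40 × 1/2 = 0.450.

0.450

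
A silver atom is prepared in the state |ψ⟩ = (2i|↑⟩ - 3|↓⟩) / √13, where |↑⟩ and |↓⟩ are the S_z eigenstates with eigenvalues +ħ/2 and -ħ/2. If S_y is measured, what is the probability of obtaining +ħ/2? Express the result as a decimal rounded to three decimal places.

0.962

|+y⟩ = (|↑⟩ + i|↓⟩)/√2, so ⟨+y|ψ⟩ = (5i) / (√2·√13).
P = |5i|² / 26 = 25/26.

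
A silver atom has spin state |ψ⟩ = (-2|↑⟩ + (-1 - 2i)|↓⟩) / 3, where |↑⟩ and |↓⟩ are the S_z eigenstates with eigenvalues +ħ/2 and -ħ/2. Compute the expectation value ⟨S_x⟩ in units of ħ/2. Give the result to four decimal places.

0.4444

⟨σ_x⟩ = 2 Re(a* b)/(|a|²+|b|²) with a = -2, b = (-1 - 2i).
a* b = (2 + 4i), so ⟨σ_x⟩ = 4/9.
⟨S_x⟩ = (ħ/2)·⟨σ_x⟩.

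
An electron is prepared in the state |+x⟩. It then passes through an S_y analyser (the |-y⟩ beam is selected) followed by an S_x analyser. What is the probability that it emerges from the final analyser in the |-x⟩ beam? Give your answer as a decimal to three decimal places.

First analyser (S_y): from |+x⟩, P(|-y⟩) = 1/2.
After stage 1 the state is |-y⟩; P(|-x⟩) = |⟨-x|-y⟩|² = 1/2.
Joint probability = 1/2 × 1/2 = 0.250.

0.250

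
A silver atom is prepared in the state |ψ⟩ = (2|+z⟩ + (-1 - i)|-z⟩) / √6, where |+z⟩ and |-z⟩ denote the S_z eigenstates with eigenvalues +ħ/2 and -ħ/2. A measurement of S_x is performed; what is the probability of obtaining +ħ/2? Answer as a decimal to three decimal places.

|+x⟩ = (|+z⟩ + |-z⟩)/√2, so ⟨+x|ψ⟩ = (1 - i) / (√2·√6).
P = |1 - i|² / 12 = 2/12.

0.167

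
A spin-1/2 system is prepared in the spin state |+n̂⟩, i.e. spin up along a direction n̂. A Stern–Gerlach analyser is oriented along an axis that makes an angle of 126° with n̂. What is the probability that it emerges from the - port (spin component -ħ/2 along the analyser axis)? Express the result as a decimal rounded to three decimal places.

For spin-½, the probability of finding spin-up along an axis at angle θ to the initial spin direction is cos²(θ/2); spin-down is sin²(θ/2).
θ = 126°, so P = sin²(63°) ≈ 0.794.

0.794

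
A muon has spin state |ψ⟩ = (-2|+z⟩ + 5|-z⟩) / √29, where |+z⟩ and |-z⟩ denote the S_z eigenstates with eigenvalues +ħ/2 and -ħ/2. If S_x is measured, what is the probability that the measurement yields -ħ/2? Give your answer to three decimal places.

|-x⟩ = (|+z⟩ - |-z⟩)/√2, so ⟨-x|ψ⟩ = (-7) / (√2·√29).
P = |-7|² / 58 = 49/58.

0.845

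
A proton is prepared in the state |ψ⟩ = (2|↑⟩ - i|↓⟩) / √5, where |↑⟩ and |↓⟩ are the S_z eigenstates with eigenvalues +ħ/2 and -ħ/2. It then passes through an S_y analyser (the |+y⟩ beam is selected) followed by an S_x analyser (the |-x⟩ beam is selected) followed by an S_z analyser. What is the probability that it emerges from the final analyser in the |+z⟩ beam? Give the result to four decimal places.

First analyser (S_y): P(|+y⟩) = |⟨+y|ψ⟩|² = 1/10.
After stage 1 the state is |+y⟩; P(|-x⟩) = |⟨-x|+y⟩|² = 1/2.
After stage 2 the state is |-x⟩; P(|+z⟩) = |⟨+z|-x⟩|² = 1/2.
Joint probability = 1/10 × 1/2 × 1/2 = 0.0250.

0.0250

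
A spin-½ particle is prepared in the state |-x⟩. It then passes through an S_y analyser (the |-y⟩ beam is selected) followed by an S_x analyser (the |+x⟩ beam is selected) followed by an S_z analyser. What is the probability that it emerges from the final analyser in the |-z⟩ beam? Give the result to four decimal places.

0.1250

First analyser (S_y): from |-x⟩, P(|-y⟩) = 1/2.
After stage 1 the state is |-y⟩; P(|+x⟩) = |⟨+x|-y⟩|² = 1/2.
After stage 2 the state is |+x⟩; P(|-z⟩) = |⟨-z|+x⟩|² = 1/2.
Joint probability = 1/2 × 1/2 × 1/2 = 0.1250.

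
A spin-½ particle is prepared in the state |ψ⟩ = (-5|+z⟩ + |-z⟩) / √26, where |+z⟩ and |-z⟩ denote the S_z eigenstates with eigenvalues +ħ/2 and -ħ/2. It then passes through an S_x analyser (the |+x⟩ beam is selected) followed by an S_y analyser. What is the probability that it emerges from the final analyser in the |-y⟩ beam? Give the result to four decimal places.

First analyser (S_x): P(|+x⟩) = |⟨+x|ψ⟩|² = 16/52.
After stage 1 the state is |+x⟩; P(|-y⟩) = |⟨-y|+x⟩|² = 1/2.
Joint probability = 16/52 × 1/2 = 0.1538.

0.1538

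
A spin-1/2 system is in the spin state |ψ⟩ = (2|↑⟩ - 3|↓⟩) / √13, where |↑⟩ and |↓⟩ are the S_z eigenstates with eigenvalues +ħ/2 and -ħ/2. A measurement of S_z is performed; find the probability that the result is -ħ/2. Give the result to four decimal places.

The -ħ/2 outcome corresponds to |↓⟩. Its amplitude in |ψ⟩ is -3/√13.
P = |-3|² / 13 = 9/13.

0.6923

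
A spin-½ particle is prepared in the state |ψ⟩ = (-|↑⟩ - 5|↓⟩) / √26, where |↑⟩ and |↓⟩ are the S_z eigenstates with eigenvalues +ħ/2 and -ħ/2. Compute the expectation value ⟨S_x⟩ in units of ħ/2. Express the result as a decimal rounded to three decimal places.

0.385

⟨σ_x⟩ = 2 Re(a* b)/(|a|²+|b|²) with a = -1, b = -5.
a* b = 5, so ⟨σ_x⟩ = 10/26.
⟨S_x⟩ = (ħ/2)·⟨σ_x⟩.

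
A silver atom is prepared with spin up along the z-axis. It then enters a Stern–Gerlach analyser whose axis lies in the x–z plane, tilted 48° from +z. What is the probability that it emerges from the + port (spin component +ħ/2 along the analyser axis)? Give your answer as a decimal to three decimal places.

0.835

For spin-½, the probability of finding spin-up along an axis at angle θ to the initial spin direction is cos²(θ/2); spin-down is sin²(θ/2).
θ = 48°, so P = cos²(24°) ≈ 0.835.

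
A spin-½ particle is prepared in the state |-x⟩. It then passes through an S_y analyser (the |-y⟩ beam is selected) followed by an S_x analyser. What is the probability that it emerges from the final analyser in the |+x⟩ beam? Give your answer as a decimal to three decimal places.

First analyser (S_y): from |-x⟩, P(|-y⟩) = 1/2.
After stage 1 the state is |-y⟩; P(|+x⟩) = |⟨+x|-y⟩|² = 1/2.
Joint probability = 1/2 × 1/2 = 0.250.

0.250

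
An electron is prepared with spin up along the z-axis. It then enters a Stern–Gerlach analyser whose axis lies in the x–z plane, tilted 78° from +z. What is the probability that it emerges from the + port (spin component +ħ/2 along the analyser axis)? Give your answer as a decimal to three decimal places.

0.604

For spin-½, the probability of finding spin-up along an axis at angle θ to the initial spin direction is cos²(θ/2); spin-down is sin²(θ/2).
θ = 78°, so P = cos²(39°) ≈ 0.604.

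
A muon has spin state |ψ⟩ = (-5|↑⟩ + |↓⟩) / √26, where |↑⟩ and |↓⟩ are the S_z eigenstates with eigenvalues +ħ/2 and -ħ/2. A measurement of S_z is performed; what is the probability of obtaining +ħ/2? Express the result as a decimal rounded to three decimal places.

The +ħ/2 outcome corresponds to |↑⟩. Its amplitude in |ψ⟩ is -5/√26.
P = |-5|² / 26 = 25/26.

0.962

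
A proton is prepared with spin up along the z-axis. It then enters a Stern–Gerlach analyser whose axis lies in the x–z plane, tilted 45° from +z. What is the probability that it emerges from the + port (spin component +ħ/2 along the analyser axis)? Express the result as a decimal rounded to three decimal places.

0.854

For spin-½, the probability of finding spin-up along an axis at angle θ to the initial spin direction is cos²(θ/2); spin-down is sin²(θ/2).
θ = 45°, so P = cos²(22.5°) ≈ 0.854.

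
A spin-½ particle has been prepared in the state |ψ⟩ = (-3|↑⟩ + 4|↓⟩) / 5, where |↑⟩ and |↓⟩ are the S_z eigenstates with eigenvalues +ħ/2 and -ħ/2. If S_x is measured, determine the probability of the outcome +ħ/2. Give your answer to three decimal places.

0.020

|+x⟩ = (|↑⟩ + |↓⟩)/√2, so ⟨+x|ψ⟩ = (1) / (√2·5).
P = |1|² / 50 = 1/50.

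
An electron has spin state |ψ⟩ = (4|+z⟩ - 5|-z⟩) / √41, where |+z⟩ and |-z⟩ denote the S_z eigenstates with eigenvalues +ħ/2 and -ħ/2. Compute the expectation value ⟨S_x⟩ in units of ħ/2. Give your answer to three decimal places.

⟨σ_x⟩ = 2 Re(a* b)/(|a|²+|b|²) with a = 4, b = -5.
a* b = -20, so ⟨σ_x⟩ = -40/41.
⟨S_x⟩ = (ħ/2)·⟨σ_x⟩.

-0.976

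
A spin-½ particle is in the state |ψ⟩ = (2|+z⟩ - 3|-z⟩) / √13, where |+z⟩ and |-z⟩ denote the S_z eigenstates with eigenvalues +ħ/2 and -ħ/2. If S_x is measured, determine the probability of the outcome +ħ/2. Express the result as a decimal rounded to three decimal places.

|+x⟩ = (|+z⟩ + |-z⟩)/√2, so ⟨+x|ψ⟩ = (-1) / (√2·√13).
P = |-1|² / 26 = 1/26.

0.038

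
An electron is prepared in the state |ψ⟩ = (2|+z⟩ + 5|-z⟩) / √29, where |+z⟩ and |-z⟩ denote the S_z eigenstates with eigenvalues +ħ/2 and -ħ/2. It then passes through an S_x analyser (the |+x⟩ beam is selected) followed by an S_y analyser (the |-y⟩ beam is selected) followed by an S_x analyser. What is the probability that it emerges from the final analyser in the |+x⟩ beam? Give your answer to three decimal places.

First analyser (S_x): P(|+x⟩) = |⟨+x|ψ⟩|² = 49/58.
After stage 1 the state is |+x⟩; P(|-y⟩) = |⟨-y|+x⟩|² = 1/2.
After stage 2 the state is |-y⟩; P(|+x⟩) = |⟨+x|-y⟩|² = 1/2.
Joint probability = 49/58 × 1/2 × 1/2 = 0.211.

0.211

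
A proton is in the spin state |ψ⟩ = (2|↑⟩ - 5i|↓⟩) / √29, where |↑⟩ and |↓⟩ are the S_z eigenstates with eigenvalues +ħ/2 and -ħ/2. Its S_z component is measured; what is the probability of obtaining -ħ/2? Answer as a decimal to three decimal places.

0.862

The -ħ/2 outcome corresponds to |↓⟩. Its amplitude in |ψ⟩ is -5i/√29.
P = |-5i|² / 29 = 25/29.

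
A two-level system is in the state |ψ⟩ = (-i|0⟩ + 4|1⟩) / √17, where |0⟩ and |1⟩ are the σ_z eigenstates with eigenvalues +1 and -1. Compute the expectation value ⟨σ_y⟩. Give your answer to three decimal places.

0.471

⟨σ_y⟩ = 2 Im(a* b)/(|a|²+|b|²) with a = -i, b = 4.
a* b = 4i, so ⟨σ_y⟩ = 8/17.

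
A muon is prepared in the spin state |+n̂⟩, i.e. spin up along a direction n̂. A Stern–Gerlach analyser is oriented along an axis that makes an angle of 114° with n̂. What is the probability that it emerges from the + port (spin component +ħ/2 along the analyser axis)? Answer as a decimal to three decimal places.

For spin-½, the probability of finding spin-up along an axis at angle θ to the initial spin direction is cos²(θ/2); spin-down is sin²(θ/2).
θ = 114°, so P = cos²(57°) ≈ 0.297.

0.297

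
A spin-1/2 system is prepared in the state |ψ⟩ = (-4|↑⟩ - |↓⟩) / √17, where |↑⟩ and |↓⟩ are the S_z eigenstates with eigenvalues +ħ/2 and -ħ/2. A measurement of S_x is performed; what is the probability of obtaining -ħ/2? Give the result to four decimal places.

|-x⟩ = (|↑⟩ - |↓⟩)/√2, so ⟨-x|ψ⟩ = (-3) / (√2·√17).
P = |-3|² / 34 = 9/34.

0.2647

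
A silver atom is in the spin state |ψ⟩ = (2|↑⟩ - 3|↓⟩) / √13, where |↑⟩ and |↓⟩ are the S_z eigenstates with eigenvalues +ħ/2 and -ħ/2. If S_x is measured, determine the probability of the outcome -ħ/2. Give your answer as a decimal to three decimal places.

0.962

|-x⟩ = (|↑⟩ - |↓⟩)/√2, so ⟨-x|ψ⟩ = (5) / (√2·√13).
P = |5|² / 26 = 25/26.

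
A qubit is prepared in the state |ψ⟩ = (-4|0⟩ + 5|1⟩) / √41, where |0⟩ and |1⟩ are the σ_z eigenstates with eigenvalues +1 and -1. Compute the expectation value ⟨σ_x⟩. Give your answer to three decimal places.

⟨σ_x⟩ = 2 Re(a* b)/(|a|²+|b|²) with a = -4, b = 5.
a* b = -20, so ⟨σ_x⟩ = -40/41.

-0.976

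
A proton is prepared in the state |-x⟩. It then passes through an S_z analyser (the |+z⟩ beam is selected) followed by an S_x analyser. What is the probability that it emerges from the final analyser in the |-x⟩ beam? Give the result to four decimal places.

First analyser (S_z): from |-x⟩, P(|+z⟩) = 1/2.
After stage 1 the state is |+z⟩; P(|-x⟩) = |⟨-x|+z⟩|² = 1/2.
Joint probability = 1/2 × 1/2 = 0.2500.

0.2500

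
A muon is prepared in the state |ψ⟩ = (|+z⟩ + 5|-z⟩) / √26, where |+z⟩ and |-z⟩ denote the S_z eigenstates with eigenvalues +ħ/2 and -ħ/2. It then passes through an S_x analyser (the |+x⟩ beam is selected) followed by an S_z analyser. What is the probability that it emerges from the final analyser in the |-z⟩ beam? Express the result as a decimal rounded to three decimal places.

0.346

First analyser (S_x): P(|+x⟩) = |⟨+x|ψ⟩|² = 36/52.
After stage 1 the state is |+x⟩; P(|-z⟩) = |⟨-z|+x⟩|² = 1/2.
Joint probability = 36/52 × 1/2 = 0.346.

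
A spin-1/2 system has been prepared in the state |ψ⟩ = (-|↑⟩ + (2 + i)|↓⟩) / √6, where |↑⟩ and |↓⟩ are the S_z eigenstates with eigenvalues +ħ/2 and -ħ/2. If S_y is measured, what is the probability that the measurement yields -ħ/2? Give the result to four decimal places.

|-y⟩ = (|↑⟩ - i|↓⟩)/√2, so ⟨-y|ψ⟩ = (-2 + 2i) / (√2·√6).
P = |-2 + 2i|² / 12 = 8/12.

0.6667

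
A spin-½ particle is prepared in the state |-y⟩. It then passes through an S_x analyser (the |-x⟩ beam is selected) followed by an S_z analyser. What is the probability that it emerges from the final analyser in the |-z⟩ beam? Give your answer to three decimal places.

First analyser (S_x): from |-y⟩, P(|-x⟩) = 1/2.
After stage 1 the state is |-x⟩; P(|-z⟩) = |⟨-z|-x⟩|² = 1/2.
Joint probability = 1/2 × 1/2 = 0.250.

0.250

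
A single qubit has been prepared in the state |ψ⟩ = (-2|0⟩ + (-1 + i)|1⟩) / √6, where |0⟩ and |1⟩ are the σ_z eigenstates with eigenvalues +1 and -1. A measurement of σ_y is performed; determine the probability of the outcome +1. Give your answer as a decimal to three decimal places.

|+y⟩ = (|0⟩ + i|1⟩)/√2, so ⟨+y|ψ⟩ = (-1 + i) / (√2·√6).
P = |-1 + i|² / 12 = 2/12.

0.167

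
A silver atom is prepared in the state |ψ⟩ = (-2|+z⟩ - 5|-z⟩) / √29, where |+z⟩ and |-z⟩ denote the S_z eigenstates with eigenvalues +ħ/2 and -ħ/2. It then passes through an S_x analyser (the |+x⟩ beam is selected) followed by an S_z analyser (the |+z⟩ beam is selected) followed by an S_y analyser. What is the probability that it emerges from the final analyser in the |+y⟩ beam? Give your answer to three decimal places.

0.211

First analyser (S_x): P(|+x⟩) = |⟨+x|ψ⟩|² = 49/58.
After stage 1 the state is |+x⟩; P(|+z⟩) = |⟨+z|+x⟩|² = 1/2.
After stage 2 the state is |+z⟩; P(|+y⟩) = |⟨+y|+z⟩|² = 1/2.
Joint probability = 49/58 × 1/2 × 1/2 = 0.211.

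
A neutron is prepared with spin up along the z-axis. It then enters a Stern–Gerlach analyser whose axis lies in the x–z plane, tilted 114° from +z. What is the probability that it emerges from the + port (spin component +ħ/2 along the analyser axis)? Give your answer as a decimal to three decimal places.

0.297

For spin-½, the probability of finding spin-up along an axis at angle θ to the initial spin direction is cos²(θ/2); spin-down is sin²(θ/2).
θ = 114°, so P = cos²(57°) ≈ 0.297.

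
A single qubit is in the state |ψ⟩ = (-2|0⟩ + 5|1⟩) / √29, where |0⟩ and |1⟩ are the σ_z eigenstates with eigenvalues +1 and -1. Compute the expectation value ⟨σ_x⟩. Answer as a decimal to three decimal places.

⟨σ_x⟩ = 2 Re(a* b)/(|a|²+|b|²) with a = -2, b = 5.
a* b = -10, so ⟨σ_x⟩ = -20/29.

-0.690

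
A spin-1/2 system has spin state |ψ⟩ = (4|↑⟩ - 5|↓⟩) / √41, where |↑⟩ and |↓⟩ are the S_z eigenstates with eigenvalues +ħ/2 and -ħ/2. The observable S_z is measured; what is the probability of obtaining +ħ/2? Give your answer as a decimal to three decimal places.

The +ħ/2 outcome corresponds to |↑⟩. Its amplitude in |ψ⟩ is 4/√41.
P = |4|² / 41 = 16/41.

0.390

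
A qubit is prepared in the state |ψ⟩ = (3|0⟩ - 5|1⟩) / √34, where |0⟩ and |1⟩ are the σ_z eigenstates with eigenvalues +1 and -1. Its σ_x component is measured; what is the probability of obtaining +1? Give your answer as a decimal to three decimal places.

|+x⟩ = (|0⟩ + |1⟩)/√2, so ⟨+x|ψ⟩ = (-2) / (√2·√34).
P = |-2|² / 68 = 4/68.

0.059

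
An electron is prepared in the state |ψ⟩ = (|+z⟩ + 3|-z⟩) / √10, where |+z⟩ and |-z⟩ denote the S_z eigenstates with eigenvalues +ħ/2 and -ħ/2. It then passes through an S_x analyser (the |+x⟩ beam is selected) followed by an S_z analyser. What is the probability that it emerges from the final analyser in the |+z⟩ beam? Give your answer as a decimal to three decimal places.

0.400

First analyser (S_x): P(|+x⟩) = |⟨+x|ψ⟩|² = 16/20.
After stage 1 the state is |+x⟩; P(|+z⟩) = |⟨+z|+x⟩|² = 1/2.
Joint probability = 16/20 × 1/2 = 0.400.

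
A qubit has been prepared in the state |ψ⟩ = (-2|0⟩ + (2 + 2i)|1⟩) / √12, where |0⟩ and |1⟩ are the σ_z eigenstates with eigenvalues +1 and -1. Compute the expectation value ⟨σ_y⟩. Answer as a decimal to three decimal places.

-0.667

⟨σ_y⟩ = 2 Im(a* b)/(|a|²+|b|²) with a = -2, b = (2 + 2i).
a* b = (-4 - 4i), so ⟨σ_y⟩ = -8/12.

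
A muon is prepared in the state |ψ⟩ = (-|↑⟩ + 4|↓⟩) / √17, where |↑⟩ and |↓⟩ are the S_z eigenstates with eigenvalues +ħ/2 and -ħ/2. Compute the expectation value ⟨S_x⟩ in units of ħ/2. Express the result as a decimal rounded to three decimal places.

⟨σ_x⟩ = 2 Re(a* b)/(|a|²+|b|²) with a = -1, b = 4.
a* b = -4, so ⟨σ_x⟩ = -8/17.
⟨S_x⟩ = (ħ/2)·⟨σ_x⟩.

-0.471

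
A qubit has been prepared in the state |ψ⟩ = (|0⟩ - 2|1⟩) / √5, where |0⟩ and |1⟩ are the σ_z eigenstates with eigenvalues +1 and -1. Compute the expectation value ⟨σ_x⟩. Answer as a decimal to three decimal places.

⟨σ_x⟩ = 2 Re(a* b)/(|a|²+|b|²) with a = 1, b = -2.
a* b = -2, so ⟨σ_x⟩ = -4/5.

-0.800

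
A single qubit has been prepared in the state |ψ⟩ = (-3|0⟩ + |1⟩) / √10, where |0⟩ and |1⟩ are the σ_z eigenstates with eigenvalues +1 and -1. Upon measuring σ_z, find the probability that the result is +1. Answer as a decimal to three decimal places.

0.900

The +1 outcome corresponds to |0⟩. Its amplitude in |ψ⟩ is -3/√10.
P = |-3|² / 10 = 9/10.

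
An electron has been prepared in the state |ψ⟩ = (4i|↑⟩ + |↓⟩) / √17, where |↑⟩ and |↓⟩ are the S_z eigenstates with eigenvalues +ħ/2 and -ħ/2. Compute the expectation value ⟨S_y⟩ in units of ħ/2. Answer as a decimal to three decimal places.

⟨σ_y⟩ = 2 Im(a* b)/(|a|²+|b|²) with a = 4i, b = 1.
a* b = -4i, so ⟨σ_y⟩ = -8/17.
⟨S_y⟩ = (ħ/2)·⟨σ_y⟩.

-0.471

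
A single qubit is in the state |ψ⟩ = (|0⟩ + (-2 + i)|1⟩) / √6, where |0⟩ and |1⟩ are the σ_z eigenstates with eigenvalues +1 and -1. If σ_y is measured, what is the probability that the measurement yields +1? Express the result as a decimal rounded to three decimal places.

|+y⟩ = (|0⟩ + i|1⟩)/√2, so ⟨+y|ψ⟩ = (2 + 2i) / (√2·√6).
P = |2 + 2i|² / 12 = 8/12.

0.667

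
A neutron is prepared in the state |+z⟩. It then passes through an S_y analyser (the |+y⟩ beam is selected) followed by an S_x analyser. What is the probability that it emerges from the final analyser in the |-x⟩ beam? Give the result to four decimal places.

0.2500

First analyser (S_y): from |+z⟩, P(|+y⟩) = 1/2.
After stage 1 the state is |+y⟩; P(|-x⟩) = |⟨-x|+y⟩|² = 1/2.
Joint probability = 1/2 × 1/2 = 0.2500.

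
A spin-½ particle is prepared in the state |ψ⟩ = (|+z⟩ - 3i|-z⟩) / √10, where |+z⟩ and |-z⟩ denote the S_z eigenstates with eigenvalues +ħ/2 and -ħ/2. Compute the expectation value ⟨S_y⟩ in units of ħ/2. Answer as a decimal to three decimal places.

-0.600

⟨σ_y⟩ = 2 Im(a* b)/(|a|²+|b|²) with a = 1, b = -3i.
a* b = -3i, so ⟨σ_y⟩ = -6/10.
⟨S_y⟩ = (ħ/2)·⟨σ_y⟩.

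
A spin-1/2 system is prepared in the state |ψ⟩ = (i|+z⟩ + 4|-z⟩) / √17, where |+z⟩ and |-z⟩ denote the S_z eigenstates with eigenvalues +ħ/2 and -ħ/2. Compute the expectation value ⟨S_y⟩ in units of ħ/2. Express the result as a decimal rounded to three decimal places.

-0.471

⟨σ_y⟩ = 2 Im(a* b)/(|a|²+|b|²) with a = i, b = 4.
a* b = -4i, so ⟨σ_y⟩ = -8/17.
⟨S_y⟩ = (ħ/2)·⟨σ_y⟩.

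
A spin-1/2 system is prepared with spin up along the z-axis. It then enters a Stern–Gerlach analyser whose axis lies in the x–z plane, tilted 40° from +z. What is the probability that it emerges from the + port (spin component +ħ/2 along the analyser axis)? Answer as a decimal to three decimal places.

0.883

For spin-½, the probability of finding spin-up along an axis at angle θ to the initial spin direction is cos²(θ/2); spin-down is sin²(θ/2).
θ = 40°, so P = cos²(20°) ≈ 0.883.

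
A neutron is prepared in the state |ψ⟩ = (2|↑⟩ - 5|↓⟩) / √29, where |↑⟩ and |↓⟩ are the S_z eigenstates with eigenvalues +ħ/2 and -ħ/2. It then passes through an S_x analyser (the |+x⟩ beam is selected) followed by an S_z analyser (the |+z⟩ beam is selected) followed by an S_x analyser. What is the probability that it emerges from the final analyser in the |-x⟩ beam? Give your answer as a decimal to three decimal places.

0.039

First analyser (S_x): P(|+x⟩) = |⟨+x|ψ⟩|² = 9/58.
After stage 1 the state is |+x⟩; P(|+z⟩) = |⟨+z|+x⟩|² = 1/2.
After stage 2 the state is |+z⟩; P(|-x⟩) = |⟨-x|+z⟩|² = 1/2.
Joint probability = 9/58 × 1/2 × 1/2 = 0.039.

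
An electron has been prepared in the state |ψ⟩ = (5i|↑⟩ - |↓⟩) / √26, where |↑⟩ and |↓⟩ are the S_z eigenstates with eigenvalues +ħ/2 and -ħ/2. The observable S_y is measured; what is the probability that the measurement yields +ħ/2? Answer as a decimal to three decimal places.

|+y⟩ = (|↑⟩ + i|↓⟩)/√2, so ⟨+y|ψ⟩ = (6i) / (√2·√26).
P = |6i|² / 52 = 36/52.

0.692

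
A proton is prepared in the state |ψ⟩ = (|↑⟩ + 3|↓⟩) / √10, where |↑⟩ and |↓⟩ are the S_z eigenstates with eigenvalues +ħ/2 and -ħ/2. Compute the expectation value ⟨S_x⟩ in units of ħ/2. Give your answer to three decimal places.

0.600

⟨σ_x⟩ = 2 Re(a* b)/(|a|²+|b|²) with a = 1, b = 3.
a* b = 3, so ⟨σ_x⟩ = 6/10.
⟨S_x⟩ = (ħ/2)·⟨σ_x⟩.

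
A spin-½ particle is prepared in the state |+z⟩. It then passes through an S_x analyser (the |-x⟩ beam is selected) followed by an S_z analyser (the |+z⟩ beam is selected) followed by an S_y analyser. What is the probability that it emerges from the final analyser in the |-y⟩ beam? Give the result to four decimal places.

0.1250

First analyser (S_x): from |+z⟩, P(|-x⟩) = 1/2.
After stage 1 the state is |-x⟩; P(|+z⟩) = |⟨+z|-x⟩|² = 1/2.
After stage 2 the state is |+z⟩; P(|-y⟩) = |⟨-y|+z⟩|² = 1/2.
Joint probability = 1/2 × 1/2 × 1/2 = 0.1250.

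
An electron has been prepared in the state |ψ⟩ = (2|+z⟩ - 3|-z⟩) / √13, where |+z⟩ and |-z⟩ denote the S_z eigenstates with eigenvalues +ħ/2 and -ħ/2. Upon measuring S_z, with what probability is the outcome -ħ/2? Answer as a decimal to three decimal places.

The -ħ/2 outcome corresponds to |-z⟩. Its amplitude in |ψ⟩ is -3/√13.
P = |-3|² / 13 = 9/13.

0.692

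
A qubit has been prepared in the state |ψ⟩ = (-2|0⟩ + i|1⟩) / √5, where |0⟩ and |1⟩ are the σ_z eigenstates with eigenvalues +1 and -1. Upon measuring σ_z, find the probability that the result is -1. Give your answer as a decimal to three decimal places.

The -1 outcome corresponds to |1⟩. Its amplitude in |ψ⟩ is i/√5.
P = |i|² / 5 = 1/5.

0.200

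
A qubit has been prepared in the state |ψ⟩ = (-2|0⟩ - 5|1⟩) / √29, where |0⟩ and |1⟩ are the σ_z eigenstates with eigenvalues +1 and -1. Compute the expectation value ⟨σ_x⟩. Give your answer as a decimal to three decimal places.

⟨σ_x⟩ = 2 Re(a* b)/(|a|²+|b|²) with a = -2, b = -5.
a* b = 10, so ⟨σ_x⟩ = 20/29.

0.690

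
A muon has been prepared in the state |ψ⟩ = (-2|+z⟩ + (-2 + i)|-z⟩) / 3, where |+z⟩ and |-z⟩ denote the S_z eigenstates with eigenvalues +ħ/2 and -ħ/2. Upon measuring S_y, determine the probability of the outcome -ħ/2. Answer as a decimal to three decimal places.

0.722

|-y⟩ = (|+z⟩ - i|-z⟩)/√2, so ⟨-y|ψ⟩ = (-3 - 2i) / (√2·3).
P = |-3 - 2i|² / 18 = 13/18.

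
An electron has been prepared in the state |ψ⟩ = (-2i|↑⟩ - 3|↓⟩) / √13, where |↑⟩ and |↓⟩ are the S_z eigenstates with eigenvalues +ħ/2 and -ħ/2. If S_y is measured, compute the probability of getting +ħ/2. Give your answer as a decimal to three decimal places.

0.038

|+y⟩ = (|↑⟩ + i|↓⟩)/√2, so ⟨+y|ψ⟩ = (i) / (√2·√13).
P = |i|² / 26 = 1/26.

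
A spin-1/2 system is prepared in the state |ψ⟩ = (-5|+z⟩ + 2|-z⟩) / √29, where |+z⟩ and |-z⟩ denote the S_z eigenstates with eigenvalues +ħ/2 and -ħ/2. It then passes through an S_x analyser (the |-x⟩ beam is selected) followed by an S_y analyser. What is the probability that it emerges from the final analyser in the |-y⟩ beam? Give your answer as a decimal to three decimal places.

0.422

First analyser (S_x): P(|-x⟩) = |⟨-x|ψ⟩|² = 49/58.
After stage 1 the state is |-x⟩; P(|-y⟩) = |⟨-y|-x⟩|² = 1/2.
Joint probability = 49/58 × 1/2 = 0.422.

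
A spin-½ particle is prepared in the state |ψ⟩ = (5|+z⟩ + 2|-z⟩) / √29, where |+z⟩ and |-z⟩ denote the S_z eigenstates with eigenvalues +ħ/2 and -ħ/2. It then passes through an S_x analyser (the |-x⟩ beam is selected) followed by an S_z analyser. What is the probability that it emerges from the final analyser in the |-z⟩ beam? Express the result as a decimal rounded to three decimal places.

0.078

First analyser (S_x): P(|-x⟩) = |⟨-x|ψ⟩|² = 9/58.
After stage 1 the state is |-x⟩; P(|-z⟩) = |⟨-z|-x⟩|² = 1/2.
Joint probability = 9/58 × 1/2 = 0.078.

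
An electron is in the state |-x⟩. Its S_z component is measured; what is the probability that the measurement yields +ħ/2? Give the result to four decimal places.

0.5000

In the S_z basis, |-x⟩ = (|+z⟩ - |-z⟩)/√2 and |+z⟩ = |+z⟩.
|⟨+z|-x⟩|² = 1/2.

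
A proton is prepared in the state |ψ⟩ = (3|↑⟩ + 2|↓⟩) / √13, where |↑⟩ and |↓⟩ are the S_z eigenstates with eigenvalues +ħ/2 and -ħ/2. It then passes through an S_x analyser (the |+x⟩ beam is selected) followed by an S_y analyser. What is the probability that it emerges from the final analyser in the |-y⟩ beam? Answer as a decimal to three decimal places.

First analyser (S_x): P(|+x⟩) = |⟨+x|ψ⟩|² = 25/26.
After stage 1 the state is |+x⟩; P(|-y⟩) = |⟨-y|+x⟩|² = 1/2.
Joint probability = 25/26 × 1/2 = 0.481.

0.481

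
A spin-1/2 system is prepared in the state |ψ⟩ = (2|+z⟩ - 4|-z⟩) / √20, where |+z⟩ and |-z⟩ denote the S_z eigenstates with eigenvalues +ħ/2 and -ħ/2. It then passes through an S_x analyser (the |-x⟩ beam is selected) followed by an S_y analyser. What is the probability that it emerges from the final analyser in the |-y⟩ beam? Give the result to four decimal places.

First analyser (S_x): P(|-x⟩) = |⟨-x|ψ⟩|² = 36/40.
After stage 1 the state is |-x⟩; P(|-y⟩) = |⟨-y|-x⟩|² = 1/2.
Joint probability = 36/40 × 1/2 = 0.4500.

0.4500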